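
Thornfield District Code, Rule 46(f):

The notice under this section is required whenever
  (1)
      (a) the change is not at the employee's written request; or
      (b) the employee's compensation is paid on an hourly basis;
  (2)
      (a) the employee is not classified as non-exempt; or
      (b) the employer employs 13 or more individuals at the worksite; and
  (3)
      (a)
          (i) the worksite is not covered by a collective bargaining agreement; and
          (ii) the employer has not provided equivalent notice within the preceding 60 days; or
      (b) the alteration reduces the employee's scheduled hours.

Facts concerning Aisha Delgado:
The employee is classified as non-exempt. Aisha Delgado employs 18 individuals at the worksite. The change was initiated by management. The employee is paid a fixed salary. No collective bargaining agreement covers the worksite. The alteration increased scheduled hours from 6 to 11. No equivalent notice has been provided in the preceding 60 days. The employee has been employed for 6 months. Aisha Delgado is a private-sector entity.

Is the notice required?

(a) not employee-requested — met.
(b) hourly-paid — fails.
(1) = T OR F = true.
(a) not (non-exempt) — not satisfied.
(b) ≥ 13 at site — holds.
So (2) is satisfied (F OR T).
(i) no CBA — met.
(ii) no recent notice — holds.
So (a) is satisfied (T AND T).
(b) hours reduced — fails.
(3): T OR F → true.
Overall: T AND T AND T → true.

Yes — required.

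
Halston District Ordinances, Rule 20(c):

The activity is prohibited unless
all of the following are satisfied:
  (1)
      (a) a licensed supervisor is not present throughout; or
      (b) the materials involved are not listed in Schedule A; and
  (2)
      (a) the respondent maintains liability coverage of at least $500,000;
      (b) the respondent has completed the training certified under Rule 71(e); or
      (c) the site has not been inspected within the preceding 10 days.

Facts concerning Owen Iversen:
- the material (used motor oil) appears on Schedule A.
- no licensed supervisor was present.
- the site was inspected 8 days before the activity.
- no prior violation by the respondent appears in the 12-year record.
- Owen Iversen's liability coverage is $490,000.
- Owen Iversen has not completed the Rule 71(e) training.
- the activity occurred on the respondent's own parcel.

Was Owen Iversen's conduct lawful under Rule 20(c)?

(a) not (supervisor present) — satisfied.
(b) not (Schedule A material) — not met.
(1): T OR F → true.
(a) coverage ≥ $500,000 — not met.
(b) training certified — not satisfied.
(c) not (site inspected) — fails.
(2): F OR F OR F → false.
Overall = T AND F = false.

No — unlawful.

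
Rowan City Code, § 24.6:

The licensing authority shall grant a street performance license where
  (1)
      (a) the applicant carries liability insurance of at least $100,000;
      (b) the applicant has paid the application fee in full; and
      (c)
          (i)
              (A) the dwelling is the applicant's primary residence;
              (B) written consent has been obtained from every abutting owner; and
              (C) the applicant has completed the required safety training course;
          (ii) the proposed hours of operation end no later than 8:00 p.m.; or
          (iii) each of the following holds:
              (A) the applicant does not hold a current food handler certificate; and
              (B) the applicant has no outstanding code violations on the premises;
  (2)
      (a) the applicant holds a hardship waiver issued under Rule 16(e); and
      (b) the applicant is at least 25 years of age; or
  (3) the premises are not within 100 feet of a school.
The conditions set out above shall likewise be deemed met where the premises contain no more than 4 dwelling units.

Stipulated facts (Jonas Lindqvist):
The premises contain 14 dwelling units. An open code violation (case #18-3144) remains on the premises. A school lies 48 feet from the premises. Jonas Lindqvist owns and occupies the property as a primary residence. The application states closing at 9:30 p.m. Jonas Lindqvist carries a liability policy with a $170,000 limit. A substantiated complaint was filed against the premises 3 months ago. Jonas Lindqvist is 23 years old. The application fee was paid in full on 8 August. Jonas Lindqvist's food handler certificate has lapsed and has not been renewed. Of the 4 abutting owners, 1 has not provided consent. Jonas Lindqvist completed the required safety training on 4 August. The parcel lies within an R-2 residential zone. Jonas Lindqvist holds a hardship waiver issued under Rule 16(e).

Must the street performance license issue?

No — denied.

(a) insurance ≥ $100,000 — met.
(b) fee paid — met.
(A) primary residence — satisfied.
(B) all abutters consent — fails.
(C) safety training — met.
(i) = T AND F AND T = false.
(ii) closes by 8 p.m. — not satisfied.
(A) not (food handler cert.) — met.
(B) no code violations — not satisfied.
So (iii) is not satisfied (T AND F).
(c): F OR F OR F → false.
(1): T AND T AND F → false.
(a) hardship waiver — holds.
(b) age ≥ 25 — not satisfied.
So (2) is not satisfied (T AND F).
(3) ≥100 ft from school — fails.
Overall = F OR F OR F = false.
Exception (≤ 4 units) — not satisfied.
Result: main false OR exception false → false.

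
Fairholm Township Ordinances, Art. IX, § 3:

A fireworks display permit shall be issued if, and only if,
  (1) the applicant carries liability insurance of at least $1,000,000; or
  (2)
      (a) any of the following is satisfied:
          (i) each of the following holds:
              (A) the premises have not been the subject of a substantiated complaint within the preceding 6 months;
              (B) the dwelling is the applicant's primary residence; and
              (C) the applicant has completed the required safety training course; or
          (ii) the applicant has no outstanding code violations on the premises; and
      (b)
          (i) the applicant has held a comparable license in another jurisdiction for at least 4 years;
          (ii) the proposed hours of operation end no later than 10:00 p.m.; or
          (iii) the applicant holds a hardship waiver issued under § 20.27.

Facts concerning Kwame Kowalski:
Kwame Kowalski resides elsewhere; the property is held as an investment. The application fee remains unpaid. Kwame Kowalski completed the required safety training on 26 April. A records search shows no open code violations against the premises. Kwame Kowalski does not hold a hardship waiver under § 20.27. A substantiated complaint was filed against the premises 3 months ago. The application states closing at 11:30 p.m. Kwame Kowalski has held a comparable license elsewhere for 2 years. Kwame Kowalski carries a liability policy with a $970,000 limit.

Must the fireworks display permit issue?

(1) insurance ≥ $1,000,000 — not satisfied.
(A) no complaint in 6 mo. — not met.
(B) primary residence — not met.
(C) safety training — met.
(i) = F AND F AND T = false.
(ii) no code violations — satisfied.
(a): F OR T → true.
(i) prior license ≥ 4 yr — not satisfied.
(ii) closes by 10 p.m. — fails.
(iii) hardship waiver — not satisfied.
(b): F OR F OR F → false.
(2) = T AND F = false.
Overall = F OR F = false.

No — denied.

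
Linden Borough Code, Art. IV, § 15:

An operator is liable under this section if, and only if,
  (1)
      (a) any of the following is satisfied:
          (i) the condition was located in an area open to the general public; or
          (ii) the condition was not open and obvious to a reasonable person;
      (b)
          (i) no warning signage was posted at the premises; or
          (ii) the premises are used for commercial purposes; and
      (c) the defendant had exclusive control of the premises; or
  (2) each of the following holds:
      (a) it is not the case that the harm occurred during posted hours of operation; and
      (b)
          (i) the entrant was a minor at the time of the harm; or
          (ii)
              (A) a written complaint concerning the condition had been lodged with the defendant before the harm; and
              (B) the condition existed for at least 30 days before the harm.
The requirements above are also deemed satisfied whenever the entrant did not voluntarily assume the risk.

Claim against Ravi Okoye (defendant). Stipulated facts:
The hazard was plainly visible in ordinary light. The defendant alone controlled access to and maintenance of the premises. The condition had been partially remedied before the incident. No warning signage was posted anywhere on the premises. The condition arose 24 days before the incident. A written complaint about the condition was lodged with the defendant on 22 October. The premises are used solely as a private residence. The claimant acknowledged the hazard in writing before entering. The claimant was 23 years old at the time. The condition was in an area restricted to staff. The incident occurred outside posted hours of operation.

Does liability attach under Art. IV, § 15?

No — not liable.

(i) public area — not met.
(ii) not open/obvious — not satisfied.
(a): F OR F → false.
(i) no signage posted — holds.
(ii) commercial use — not met.
(b): T OR F → true.
(c) exclusive control — satisfied.
(1) = F AND T AND T = false.
(a) not (during posted hours) — holds.
(i) entrant a minor — not satisfied.
(A) complaint lodged — satisfied.
(B) condition ≥30 days old — fails.
(ii): T AND F → false.
(b) = F OR F = false.
So (2) is not satisfied (T AND F).
Overall = F OR F = false.
Exception (no assumed risk) — not satisfied.
Result: main false OR exception false → false.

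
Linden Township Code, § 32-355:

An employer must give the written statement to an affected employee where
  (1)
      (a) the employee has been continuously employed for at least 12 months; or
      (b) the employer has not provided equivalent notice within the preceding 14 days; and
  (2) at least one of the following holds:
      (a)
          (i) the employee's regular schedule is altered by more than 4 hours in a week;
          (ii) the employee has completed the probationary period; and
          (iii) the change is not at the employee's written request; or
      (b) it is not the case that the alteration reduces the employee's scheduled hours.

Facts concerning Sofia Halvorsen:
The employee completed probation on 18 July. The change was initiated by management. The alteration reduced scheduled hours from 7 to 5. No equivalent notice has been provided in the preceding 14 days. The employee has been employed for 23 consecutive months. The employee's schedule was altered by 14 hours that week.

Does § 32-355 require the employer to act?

Yes — required.

(a) tenure ≥ 12 mo. — satisfied.
(b) no recent notice — holds.
(1) = T OR T = true.
(i) schedule shift > 4h — holds.
(ii) past probation — holds.
(iii) not employee-requested — satisfied.
(a) = T AND T AND T = true.
(b) not (hours reduced) — fails.
So (2) is satisfied (T OR F).
Overall = T AND T = true.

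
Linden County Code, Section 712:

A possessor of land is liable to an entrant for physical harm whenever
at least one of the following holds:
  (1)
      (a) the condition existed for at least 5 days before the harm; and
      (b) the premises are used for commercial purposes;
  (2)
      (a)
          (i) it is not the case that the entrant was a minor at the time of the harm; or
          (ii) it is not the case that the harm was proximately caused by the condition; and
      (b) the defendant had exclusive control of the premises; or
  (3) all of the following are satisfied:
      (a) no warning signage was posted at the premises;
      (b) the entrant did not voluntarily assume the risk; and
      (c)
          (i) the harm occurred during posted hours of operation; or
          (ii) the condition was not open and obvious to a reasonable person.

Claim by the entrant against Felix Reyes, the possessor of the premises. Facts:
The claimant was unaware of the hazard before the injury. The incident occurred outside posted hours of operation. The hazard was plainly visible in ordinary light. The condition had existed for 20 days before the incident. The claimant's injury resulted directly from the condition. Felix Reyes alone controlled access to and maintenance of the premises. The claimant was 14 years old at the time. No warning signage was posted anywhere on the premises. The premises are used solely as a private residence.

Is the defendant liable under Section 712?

No — not liable.

(a) condition ≥5 days old — satisfied.
(b) commercial use — not satisfied.
(1): T AND F → false.
(i) not (entrant a minor) — not satisfied.
(ii) not (proximate cause) — not met.
(a): F OR F → false.
(b) exclusive control — holds.
So (2) is not satisfied (F AND T).
(a) no signage posted — satisfied.
(b) no assumed risk — satisfied.
(i) during posted hours — not met.
(ii) not open/obvious — not satisfied.
(c): F OR F → false.
So (3) is not satisfied (T AND T AND F).
Overall = F OR F OR F = false.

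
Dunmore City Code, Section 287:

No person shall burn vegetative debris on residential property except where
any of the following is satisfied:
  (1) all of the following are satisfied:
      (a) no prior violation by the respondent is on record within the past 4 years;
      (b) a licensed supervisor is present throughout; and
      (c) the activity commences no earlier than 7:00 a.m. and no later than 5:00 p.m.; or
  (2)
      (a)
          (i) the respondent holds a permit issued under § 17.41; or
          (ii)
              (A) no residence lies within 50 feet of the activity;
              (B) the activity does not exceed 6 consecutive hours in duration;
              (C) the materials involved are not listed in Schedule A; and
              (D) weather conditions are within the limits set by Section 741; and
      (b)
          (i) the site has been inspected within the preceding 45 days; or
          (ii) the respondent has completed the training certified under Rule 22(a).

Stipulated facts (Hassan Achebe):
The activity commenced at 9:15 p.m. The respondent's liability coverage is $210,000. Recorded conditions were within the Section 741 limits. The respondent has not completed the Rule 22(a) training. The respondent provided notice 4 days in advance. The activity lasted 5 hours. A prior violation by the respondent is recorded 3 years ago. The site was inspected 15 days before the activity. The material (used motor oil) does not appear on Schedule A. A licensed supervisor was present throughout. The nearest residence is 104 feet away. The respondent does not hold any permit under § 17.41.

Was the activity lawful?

(a) no prior violation — not met.
(b) supervisor present — holds.
(c) start within hours — not met.
So (1) is not satisfied (F AND T AND F).
(i) holds permit — not met.
(A) no residence in 50 ft — satisfied.
(B) ≤ 6 hrs duration — holds.
(C) not (Schedule A material) — met.
(D) weather ok — holds.
So (ii) is satisfied (T AND T AND T AND T).
So (a) is satisfied (F OR T).
(i) site inspected — satisfied.
(ii) training certified — not satisfied.
(b): T OR F → true.
So (2) is satisfied (T AND T).
Overall: F OR T → true.

Yes — lawful.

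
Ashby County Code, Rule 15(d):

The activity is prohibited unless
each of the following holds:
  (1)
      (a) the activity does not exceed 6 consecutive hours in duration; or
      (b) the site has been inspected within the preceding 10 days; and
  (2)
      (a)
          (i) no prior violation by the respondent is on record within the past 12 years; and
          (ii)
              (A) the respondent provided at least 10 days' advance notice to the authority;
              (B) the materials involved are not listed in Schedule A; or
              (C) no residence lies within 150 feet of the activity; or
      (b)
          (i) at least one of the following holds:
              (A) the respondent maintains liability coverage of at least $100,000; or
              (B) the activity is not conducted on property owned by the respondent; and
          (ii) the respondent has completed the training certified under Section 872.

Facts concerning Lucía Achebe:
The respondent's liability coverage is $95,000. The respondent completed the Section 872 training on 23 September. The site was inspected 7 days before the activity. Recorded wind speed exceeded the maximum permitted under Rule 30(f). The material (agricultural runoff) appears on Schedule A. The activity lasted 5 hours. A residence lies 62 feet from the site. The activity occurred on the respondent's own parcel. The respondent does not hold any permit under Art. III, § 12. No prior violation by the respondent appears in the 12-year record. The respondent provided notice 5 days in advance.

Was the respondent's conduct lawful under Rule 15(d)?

No — unlawful.

(a) ≤ 6 hrs duration — met.
(b) site inspected — met.
(1): T OR T → true.
(i) no prior violation — satisfied.
(A) ≥10 days' notice — fails.
(B) not (Schedule A material) — fails.
(C) no residence in 150 ft — not satisfied.
(ii) = F OR F OR F = false.
(a) = T AND F = false.
(A) coverage ≥ $100,000 — fails.
(B) not (own property) — fails.
(i) = F OR F = false.
(ii) training certified — met.
(b) = F AND T = false.
(2): F OR F → false.
Overall: T AND F → false.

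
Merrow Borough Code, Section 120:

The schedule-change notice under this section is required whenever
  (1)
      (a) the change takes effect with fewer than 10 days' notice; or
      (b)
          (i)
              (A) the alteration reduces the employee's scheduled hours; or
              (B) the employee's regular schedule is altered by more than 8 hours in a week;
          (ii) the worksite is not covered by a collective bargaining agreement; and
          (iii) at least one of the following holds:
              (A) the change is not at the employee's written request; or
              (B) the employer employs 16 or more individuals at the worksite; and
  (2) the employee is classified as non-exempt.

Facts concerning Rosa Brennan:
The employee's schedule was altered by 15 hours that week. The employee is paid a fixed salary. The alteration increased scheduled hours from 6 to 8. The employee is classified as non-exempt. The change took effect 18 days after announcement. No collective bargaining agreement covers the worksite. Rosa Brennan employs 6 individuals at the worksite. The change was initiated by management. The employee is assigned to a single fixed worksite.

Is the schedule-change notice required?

(a) < 10 days' notice — fails.
(A) hours reduced — not met.
(B) schedule shift > 8h — holds.
So (i) is satisfied (F OR T).
(ii) no CBA — met.
(A) not employee-requested — met.
(B) ≥ 16 at site — not satisfied.
(iii) = T OR F = true.
(b) = T AND T AND T = true.
So (1) is satisfied (F OR T).
(2) non-exempt — met.
Overall = T AND T = true.

Yes — required.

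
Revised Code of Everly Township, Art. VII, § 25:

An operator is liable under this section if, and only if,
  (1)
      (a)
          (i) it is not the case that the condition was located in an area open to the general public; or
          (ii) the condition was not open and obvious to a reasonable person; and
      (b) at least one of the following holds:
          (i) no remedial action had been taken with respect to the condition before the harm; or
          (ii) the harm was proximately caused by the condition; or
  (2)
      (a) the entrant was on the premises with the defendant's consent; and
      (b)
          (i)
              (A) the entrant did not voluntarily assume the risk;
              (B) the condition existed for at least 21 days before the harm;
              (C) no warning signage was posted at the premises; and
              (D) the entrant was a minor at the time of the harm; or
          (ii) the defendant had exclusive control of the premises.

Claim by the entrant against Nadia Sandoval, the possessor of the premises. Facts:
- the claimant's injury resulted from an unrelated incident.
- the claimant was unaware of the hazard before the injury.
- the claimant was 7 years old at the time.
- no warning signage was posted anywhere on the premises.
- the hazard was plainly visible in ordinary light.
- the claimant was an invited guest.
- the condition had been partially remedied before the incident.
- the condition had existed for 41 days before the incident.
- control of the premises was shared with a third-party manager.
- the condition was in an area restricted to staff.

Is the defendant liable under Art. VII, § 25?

Yes — liable.

(i) not (public area) — satisfied.
(ii) not open/obvious — fails.
(a) = T OR F = true.
(i) no remedial action — fails.
(ii) proximate cause — fails.
(b): F OR F → false.
(1) = T AND F = false.
(a) consent to enter — satisfied.
(A) no assumed risk — met.
(B) condition ≥21 days old — holds.
(C) no signage posted — met.
(D) entrant a minor — met.
So (i) is satisfied (T AND T AND T AND T).
(ii) exclusive control — not met.
(b) = T OR F = true.
(2) = T AND T = true.
Overall: F OR T → true.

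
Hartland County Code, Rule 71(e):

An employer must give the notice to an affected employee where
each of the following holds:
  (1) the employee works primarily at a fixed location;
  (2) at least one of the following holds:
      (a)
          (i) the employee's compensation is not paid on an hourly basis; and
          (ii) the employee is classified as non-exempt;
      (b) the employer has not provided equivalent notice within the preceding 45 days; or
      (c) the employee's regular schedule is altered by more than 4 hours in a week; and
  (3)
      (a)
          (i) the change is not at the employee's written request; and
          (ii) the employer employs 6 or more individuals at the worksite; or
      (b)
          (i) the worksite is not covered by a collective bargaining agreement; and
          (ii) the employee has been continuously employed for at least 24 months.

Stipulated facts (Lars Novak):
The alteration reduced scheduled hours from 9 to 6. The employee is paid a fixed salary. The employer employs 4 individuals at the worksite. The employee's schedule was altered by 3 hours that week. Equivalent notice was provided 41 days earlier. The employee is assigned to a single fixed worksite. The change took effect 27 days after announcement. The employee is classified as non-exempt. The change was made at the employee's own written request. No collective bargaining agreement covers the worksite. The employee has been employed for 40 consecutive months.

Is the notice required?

(1) fixed location — holds.
(i) not (hourly-paid) — met.
(ii) non-exempt — satisfied.
So (a) is satisfied (T AND T).
(b) no recent notice — not met.
(c) schedule shift > 4h — fails.
So (2) is satisfied (T OR F OR F).
(i) not employee-requested — fails.
(ii) ≥ 6 at site — not satisfied.
(a): F AND F → false.
(i) no CBA — holds.
(ii) tenure ≥ 24 mo. — holds.
(b): T AND T → true.
(3): F OR T → true.
Overall: T AND T AND T → true.

Yes — required.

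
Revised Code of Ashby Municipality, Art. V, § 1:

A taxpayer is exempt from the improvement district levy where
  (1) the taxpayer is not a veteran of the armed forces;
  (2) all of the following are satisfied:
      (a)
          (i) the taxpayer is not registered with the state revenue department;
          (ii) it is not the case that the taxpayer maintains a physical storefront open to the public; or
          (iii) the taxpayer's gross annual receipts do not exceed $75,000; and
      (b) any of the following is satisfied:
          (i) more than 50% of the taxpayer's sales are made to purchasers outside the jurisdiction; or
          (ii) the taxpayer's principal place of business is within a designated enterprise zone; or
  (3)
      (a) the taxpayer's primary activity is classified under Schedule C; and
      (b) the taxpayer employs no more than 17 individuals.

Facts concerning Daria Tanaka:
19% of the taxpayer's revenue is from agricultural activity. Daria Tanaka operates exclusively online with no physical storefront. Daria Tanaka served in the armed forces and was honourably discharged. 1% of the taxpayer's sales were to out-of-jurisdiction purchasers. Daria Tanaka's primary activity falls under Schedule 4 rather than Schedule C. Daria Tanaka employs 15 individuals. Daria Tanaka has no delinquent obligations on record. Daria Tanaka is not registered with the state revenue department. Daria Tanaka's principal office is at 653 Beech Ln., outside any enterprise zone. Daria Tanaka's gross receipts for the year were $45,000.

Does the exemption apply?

(1) not (veteran) — fails.
(i) not (state-registered) — met.
(ii) not (has storefront) — met.
(iii) receipts ≤ $75,000 — met.
(a) = T OR T OR T = true.
(i) >50% out-of-jur. sales — not met.
(ii) in enterprise zone — not met.
(b): F OR F → false.
(2): T AND F → false.
(a) Schedule C activity — fails.
(b) ≤ 17 employees — holds.
So (3) is not satisfied (F AND T).
Overall: F OR F OR F → false.

No — not exempt.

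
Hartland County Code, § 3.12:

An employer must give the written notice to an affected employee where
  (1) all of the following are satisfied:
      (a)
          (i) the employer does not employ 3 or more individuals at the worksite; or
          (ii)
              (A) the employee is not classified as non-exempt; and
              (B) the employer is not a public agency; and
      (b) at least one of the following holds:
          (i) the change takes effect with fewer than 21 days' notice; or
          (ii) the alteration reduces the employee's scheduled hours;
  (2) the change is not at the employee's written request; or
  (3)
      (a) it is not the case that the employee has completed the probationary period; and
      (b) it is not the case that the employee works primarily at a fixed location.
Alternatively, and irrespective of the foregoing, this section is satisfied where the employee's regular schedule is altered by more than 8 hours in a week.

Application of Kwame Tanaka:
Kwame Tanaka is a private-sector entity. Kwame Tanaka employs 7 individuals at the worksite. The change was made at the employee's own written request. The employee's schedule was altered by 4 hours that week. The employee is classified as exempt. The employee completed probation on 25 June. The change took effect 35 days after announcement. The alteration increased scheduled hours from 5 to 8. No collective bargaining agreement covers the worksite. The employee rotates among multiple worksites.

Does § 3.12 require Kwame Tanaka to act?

No — not required.

(i) not (≥ 3 at site) — not satisfied.
(A) not (non-exempt) — holds.
(B) not (public agency) — satisfied.
So (ii) is satisfied (T AND T).
(a) = F OR T = true.
(i) < 21 days' notice — fails.
(ii) hours reduced — fails.
(b): F OR F → false.
(1) = T AND F = false.
(2) not employee-requested — fails.
(a) not (past probation) — fails.
(b) not (fixed location) — met.
(3) = F AND T = false.
So Overall is not satisfied (F OR F OR F).
Exception (schedule shift > 8h) — not satisfied.
Result: main false OR exception false → false.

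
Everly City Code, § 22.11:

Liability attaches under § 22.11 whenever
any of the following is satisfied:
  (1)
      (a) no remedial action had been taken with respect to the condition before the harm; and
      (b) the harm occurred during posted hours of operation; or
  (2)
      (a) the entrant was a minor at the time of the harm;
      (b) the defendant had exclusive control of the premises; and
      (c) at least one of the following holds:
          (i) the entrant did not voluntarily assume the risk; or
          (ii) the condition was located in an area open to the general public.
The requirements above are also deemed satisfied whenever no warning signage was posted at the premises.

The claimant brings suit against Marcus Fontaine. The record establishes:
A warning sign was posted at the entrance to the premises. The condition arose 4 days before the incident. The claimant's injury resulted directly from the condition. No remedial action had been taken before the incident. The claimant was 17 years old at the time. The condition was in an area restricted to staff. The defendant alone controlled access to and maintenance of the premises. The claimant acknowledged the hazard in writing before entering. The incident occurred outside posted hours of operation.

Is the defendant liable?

No — not liable.

(a) no remedial action — holds.
(b) during posted hours — fails.
So (1) is not satisfied (T AND F).
(a) entrant a minor — met.
(b) exclusive control — met.
(i) no assumed risk — not met.
(ii) public area — fails.
So (c) is not satisfied (F OR F).
So (2) is not satisfied (T AND T AND F).
So Overall is not satisfied (F OR F).
Exception (no signage posted) — not satisfied.
Result: main false OR exception false → false.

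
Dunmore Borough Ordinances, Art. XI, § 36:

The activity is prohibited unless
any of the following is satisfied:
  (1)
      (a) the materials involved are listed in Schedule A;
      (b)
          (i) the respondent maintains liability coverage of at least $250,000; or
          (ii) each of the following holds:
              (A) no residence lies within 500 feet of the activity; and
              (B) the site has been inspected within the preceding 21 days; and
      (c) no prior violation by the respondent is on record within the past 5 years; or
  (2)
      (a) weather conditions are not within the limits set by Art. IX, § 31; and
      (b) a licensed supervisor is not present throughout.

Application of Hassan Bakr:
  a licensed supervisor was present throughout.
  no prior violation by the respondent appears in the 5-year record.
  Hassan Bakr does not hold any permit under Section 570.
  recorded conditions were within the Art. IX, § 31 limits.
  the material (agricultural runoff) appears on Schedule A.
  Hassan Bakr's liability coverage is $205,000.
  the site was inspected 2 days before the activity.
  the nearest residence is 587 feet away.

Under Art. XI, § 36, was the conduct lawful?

Yes — lawful.

(a) Schedule A material — satisfied.
(i) coverage ≥ $250,000 — fails.
(A) no residence in 500 ft — met.
(B) site inspected — satisfied.
(ii): T AND T → true.
(b): F OR T → true.
(c) no prior violation — satisfied.
So (1) is satisfied (T AND T AND T).
(a) not (weather ok) — not satisfied.
(b) not (supervisor present) — not satisfied.
(2): F AND F → false.
So Overall is satisfied (T OR F).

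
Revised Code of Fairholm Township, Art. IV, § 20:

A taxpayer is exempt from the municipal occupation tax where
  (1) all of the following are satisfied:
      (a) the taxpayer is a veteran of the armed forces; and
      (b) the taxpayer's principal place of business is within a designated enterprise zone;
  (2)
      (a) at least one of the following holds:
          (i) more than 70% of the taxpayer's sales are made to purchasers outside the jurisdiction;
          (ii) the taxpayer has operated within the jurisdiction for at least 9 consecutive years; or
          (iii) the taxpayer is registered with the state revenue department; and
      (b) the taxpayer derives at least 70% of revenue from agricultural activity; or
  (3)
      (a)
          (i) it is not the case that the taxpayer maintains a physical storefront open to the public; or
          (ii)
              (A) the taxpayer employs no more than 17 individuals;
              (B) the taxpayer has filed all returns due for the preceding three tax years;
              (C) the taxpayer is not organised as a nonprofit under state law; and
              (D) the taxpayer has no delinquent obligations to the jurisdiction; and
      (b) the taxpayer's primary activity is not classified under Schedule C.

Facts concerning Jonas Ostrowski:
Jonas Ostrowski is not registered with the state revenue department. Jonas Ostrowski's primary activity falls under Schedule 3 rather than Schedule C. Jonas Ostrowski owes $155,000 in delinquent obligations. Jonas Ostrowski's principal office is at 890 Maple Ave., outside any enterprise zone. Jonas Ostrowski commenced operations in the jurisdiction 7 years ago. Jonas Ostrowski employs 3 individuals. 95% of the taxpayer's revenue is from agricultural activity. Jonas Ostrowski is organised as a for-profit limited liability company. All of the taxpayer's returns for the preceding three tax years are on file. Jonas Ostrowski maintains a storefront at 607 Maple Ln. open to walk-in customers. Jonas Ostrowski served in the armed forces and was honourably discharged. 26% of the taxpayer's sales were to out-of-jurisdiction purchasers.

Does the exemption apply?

(a) veteran — met.
(b) in enterprise zone — fails.
So (1) is not satisfied (T AND F).
(i) >70% out-of-jur. sales — not met.
(ii) ≥ 9 yrs in jurisdiction — fails.
(iii) state-registered — not met.
(a) = F OR F OR F = false.
(b) ≥70% agricultural — holds.
(2) = F AND T = false.
(i) not (has storefront) — not met.
(A) ≤ 17 employees — met.
(B) returns current — satisfied.
(C) not (nonprofit) — satisfied.
(D) no delinquency — not satisfied.
(ii): T AND T AND T AND F → false.
(a) = F OR F = false.
(b) not (Schedule C activity) — met.
(3) = F AND T = false.
Overall: F OR F OR F → false.

No — not exempt.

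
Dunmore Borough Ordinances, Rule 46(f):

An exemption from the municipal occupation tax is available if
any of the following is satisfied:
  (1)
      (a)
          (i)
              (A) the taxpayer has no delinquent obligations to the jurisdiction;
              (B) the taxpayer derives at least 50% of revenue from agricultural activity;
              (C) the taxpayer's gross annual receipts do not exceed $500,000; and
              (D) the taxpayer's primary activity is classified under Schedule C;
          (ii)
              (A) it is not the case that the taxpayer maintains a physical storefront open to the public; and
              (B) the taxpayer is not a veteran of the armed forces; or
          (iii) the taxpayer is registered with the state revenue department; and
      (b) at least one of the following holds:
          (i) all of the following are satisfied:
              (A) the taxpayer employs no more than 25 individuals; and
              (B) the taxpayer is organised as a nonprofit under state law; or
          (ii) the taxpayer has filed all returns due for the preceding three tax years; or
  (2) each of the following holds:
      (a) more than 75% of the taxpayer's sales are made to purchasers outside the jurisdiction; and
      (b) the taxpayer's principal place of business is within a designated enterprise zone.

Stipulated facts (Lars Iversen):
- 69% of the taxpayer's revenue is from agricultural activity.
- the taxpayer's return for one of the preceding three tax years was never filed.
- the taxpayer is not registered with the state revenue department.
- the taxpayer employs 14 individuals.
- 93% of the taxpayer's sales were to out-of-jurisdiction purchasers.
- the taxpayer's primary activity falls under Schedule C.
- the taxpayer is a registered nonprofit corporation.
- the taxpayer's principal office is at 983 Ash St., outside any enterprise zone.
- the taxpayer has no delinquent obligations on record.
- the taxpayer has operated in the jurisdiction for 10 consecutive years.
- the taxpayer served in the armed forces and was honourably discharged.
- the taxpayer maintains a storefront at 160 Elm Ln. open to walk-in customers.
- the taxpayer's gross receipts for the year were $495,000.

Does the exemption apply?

(A) no delinquency — satisfied.
(B) ≥50% agricultural — satisfied.
(C) receipts ≤ $500,000 — satisfied.
(D) Schedule C activity — satisfied.
So (i) is satisfied (T AND T AND T AND T).
(A) not (has storefront) — not satisfied.
(B) not (veteran) — fails.
So (ii) is not satisfied (F AND F).
(iii) state-registered — fails.
(a): T OR F OR F → true.
(A) ≤ 25 employees — met.
(B) nonprofit — satisfied.
(i) = T AND T = true.
(ii) returns current — fails.
(b) = T OR F = true.
(1) = T AND T = true.
(a) >75% out-of-jur. sales — satisfied.
(b) in enterprise zone — fails.
(2): T AND F → false.
Overall = T OR F = true.

Yes — exempt.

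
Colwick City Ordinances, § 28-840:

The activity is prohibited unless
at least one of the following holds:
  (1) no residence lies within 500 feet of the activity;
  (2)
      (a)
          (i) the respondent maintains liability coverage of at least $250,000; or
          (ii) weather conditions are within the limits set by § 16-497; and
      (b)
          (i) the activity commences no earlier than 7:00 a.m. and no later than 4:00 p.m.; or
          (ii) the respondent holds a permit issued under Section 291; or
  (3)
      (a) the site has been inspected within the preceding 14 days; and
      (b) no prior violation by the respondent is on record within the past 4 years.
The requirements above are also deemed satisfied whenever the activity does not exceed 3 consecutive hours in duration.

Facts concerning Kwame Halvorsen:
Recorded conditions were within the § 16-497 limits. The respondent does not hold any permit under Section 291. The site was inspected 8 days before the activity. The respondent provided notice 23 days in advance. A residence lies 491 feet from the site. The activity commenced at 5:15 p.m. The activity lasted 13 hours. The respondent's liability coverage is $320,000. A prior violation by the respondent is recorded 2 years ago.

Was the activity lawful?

No — unlawful.

(1) no residence in 500 ft — not satisfied.
(i) coverage ≥ $250,000 — met.
(ii) weather ok — satisfied.
So (a) is satisfied (T OR T).
(i) start within hours — not met.
(ii) holds permit — fails.
(b): F OR F → false.
(2) = T AND F = false.
(a) site inspected — holds.
(b) no prior violation — not met.
So (3) is not satisfied (T AND F).
Overall: F OR F OR F → false.
Exception (≤ 3 hrs duration) — not satisfied.
Result: main false OR exception false → false.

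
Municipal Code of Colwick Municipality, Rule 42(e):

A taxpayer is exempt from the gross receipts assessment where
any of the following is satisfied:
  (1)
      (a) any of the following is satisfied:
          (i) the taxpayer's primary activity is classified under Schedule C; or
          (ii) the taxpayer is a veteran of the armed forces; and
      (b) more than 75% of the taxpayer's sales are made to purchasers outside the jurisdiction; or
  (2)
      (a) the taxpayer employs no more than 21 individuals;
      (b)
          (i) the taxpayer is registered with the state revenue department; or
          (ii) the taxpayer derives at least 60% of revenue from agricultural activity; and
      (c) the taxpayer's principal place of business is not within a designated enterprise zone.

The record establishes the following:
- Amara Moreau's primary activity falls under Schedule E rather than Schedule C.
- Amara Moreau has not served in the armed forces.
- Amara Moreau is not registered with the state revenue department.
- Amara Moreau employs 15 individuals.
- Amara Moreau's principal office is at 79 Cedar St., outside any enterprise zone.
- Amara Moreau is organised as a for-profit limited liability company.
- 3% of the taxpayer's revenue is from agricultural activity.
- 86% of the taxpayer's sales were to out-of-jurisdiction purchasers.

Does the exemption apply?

No — not exempt.

(i) Schedule C activity — not satisfied.
(ii) veteran — fails.
So (a) is not satisfied (F OR F).
(b) >75% out-of-jur. sales — holds.
(1) = F AND T = false.
(a) ≤ 21 employees — satisfied.
(i) state-registered — fails.
(ii) ≥60% agricultural — not satisfied.
So (b) is not satisfied (F OR F).
(c) not (in enterprise zone) — holds.
(2) = T AND F AND T = false.
Overall: F OR F → false.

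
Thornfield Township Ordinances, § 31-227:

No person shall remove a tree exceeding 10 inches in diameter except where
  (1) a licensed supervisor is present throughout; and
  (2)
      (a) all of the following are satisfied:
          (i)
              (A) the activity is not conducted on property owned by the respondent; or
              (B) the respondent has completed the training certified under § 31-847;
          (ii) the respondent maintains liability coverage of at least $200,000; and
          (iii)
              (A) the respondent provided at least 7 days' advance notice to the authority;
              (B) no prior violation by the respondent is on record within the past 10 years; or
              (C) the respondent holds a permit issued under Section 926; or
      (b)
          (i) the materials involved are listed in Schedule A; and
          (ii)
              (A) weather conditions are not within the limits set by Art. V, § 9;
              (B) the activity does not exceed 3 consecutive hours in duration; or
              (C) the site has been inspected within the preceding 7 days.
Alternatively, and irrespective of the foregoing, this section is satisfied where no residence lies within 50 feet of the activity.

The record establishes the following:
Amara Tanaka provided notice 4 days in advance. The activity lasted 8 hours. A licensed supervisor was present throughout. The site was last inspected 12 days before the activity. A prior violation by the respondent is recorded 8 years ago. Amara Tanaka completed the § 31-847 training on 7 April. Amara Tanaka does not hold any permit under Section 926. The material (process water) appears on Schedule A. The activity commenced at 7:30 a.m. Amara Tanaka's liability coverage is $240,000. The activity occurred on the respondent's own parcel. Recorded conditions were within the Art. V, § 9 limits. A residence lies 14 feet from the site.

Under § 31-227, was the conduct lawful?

(1) supervisor present — met.
(A) not (own property) — fails.
(B) training certified — satisfied.
(i) = F OR T = true.
(ii) coverage ≥ $200,000 — holds.
(A) ≥7 days' notice — not met.
(B) no prior violation — not met.
(C) holds permit — not satisfied.
(iii): F OR F OR F → false.
(a) = T AND T AND F = false.
(i) Schedule A material — holds.
(A) not (weather ok) — not met.
(B) ≤ 3 hrs duration — fails.
(C) site inspected — fails.
(ii): F OR F OR F → false.
So (b) is not satisfied (T AND F).
So (2) is not satisfied (F OR F).
Overall = T AND F = false.
Exception (no residence in 50 ft) — not satisfied.
Result: main false OR exception false → false.

No — unlawful.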